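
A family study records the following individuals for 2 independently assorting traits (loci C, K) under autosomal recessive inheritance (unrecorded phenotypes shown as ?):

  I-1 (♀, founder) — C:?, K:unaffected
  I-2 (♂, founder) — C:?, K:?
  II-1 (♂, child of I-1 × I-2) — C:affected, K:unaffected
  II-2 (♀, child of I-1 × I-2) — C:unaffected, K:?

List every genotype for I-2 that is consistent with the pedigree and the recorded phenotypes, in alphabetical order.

I-2 ∈ {Cc KK, Cc Kk, Cc kk, cc KK, cc Kk, cc kk}

C/I-1 ? ·: Cc|cc
C/I-2 ? ·: Cc|cc
C/II-1 aff I-1×I-2: cc
C/II-2 un I-1×I-2: CC|Cc
⇒ C over [I-1,I-2,II-1,II-2]: 4 consistent
K/I-1 un ·: KK|Kk
K/I-2 ? ·: KK|Kk|kk
K/II-1 un I-1×I-2: KK|Kk
K/II-2 ? I-1×I-2: KK|Kk|kk
⇒ K over [I-1,I-2,II-1,II-2]: 18 consistent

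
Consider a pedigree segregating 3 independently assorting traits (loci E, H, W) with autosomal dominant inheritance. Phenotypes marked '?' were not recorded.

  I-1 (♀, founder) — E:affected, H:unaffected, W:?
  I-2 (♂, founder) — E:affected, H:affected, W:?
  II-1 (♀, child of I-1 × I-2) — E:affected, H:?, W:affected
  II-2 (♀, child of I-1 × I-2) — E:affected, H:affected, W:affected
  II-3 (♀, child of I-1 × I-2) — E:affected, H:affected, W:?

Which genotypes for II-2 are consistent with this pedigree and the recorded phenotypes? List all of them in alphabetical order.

E/I-1 aff ·: Ee|EE
E/I-2 aff ·: Ee|EE
E/II-1 aff I-1×I-2: Ee|EE
E/II-2 aff I-1×I-2: Ee|EE
E/II-3 aff I-1×I-2: Ee|EE
⇒ E over [I-1,I-2,II-1,II-2,II-3]: 25 consistent
H/I-1 un ·: hh
H/I-2 aff ·: Hh|HH
H/II-1 ? I-1×I-2: hh|Hh
H/II-2 aff I-1×I-2: Hh
H/II-3 aff I-1×I-2: Hh
⇒ H over [I-1,I-2,II-1,II-2,II-3]: 3 consistent
W/I-1 ? ·: ww|Ww|WW
W/I-2 ? ·: ww|Ww|WW
W/II-1 aff I-1×I-2: Ww|WW
W/II-2 aff I-1×I-2: Ww|WW
W/II-3 ? I-1×I-2: ww|Ww|WW
⇒ W over [I-1,I-2,II-1,II-2,II-3]: 35 consistent

II-2 ∈ {EE Hh WW, EE Hh Ww, Ee Hh WW, Ee Hh Ww}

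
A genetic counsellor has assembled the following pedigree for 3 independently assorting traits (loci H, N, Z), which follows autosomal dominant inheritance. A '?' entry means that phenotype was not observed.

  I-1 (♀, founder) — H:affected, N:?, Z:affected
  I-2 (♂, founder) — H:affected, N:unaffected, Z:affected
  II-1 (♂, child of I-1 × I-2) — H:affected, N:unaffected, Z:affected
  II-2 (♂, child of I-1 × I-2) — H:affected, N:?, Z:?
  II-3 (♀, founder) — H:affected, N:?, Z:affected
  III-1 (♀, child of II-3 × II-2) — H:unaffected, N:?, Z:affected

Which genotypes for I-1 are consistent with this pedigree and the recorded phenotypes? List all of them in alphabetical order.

I-1 ∈ {HH Nn ZZ, HH Nn Zz, HH nn ZZ, HH nn Zz, Hh Nn ZZ, Hh Nn Zz, Hh nn ZZ, Hh nn Zz}

H/I-1 aff ·: Hh|HH
H/I-2 aff ·: Hh|HH
H/II-1 aff I-1×I-2: Hh|HH
H/II-2 aff I-1×I-2: Hh
H/II-3 aff ·: Hh
H/III-1 un II-3×II-2: hh
⇒ H over [I-1,I-2,II-1,II-2,II-3,III-1]: 6 consistent
N/I-1 ? ·: nn|Nn
N/I-2 un ·: nn
N/II-1 un I-1×I-2: nn
N/II-2 ? I-1×I-2: nn|Nn
N/II-3 ? ·: nn|Nn|NN
N/III-1 ? II-3×II-2: nn|Nn|NN
⇒ N over [I-1,I-2,II-1,II-2,II-3,III-1]: 15 consistent
Z/I-1 aff ·: Zz|ZZ
Z/I-2 aff ·: Zz|ZZ
Z/II-1 aff I-1×I-2: Zz|ZZ
Z/II-2 ? I-1×I-2: zz|Zz|ZZ
Z/II-3 aff ·: Zz|ZZ
Z/III-1 aff II-3×II-2: Zz|ZZ
⇒ Z over [I-1,I-2,II-1,II-2,II-3,III-1]: 49 consistent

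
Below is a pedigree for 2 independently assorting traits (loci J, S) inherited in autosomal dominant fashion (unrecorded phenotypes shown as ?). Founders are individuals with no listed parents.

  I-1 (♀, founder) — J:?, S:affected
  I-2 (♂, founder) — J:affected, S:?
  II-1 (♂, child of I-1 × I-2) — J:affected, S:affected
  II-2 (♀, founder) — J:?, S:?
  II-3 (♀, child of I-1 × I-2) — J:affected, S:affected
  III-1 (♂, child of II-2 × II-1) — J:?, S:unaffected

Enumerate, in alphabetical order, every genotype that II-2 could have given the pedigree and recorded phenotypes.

J/I-1 ? ·: jj|Jj|JJ
J/I-2 aff ·: Jj|JJ
J/II-1 aff I-1×I-2: Jj|JJ
J/II-2 ? ·: jj|Jj|JJ
J/II-3 aff I-1×I-2: Jj|JJ
J/III-1 ? II-2×II-1: jj|Jj|JJ
⇒ J over [I-1,I-2,II-1,II-2,II-3,III-1]: 84 consistent
S/I-1 aff ·: Ss|SS
S/I-2 ? ·: ss|Ss|SS
S/II-1 aff I-1×I-2: Ss
S/II-2 ? ·: ss|Ss
S/II-3 aff I-1×I-2: Ss|SS
S/III-1 un II-2×II-1: ss
⇒ S over [I-1,I-2,II-1,II-2,II-3,III-1]: 16 consistent

II-2 ∈ {JJ Ss, JJ ss, Jj Ss, Jj ss, jj Ss, jj ss}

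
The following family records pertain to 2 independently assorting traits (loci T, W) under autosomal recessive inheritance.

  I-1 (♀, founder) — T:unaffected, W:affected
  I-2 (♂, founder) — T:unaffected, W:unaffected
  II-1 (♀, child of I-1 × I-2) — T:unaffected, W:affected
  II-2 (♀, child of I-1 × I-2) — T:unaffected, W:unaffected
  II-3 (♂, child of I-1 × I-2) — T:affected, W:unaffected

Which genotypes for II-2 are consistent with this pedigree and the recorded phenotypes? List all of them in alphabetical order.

T/I-1 un ·: Tt
T/I-2 un ·: Tt
T/II-1 un I-1×I-2: TT|Tt
T/II-2 un I-1×I-2: TT|Tt
T/II-3 aff I-1×I-2: tt
⇒ T over [I-1,I-2,II-1,II-2,II-3]: 4 consistent
W/I-1 aff ·: ww
W/I-2 un ·: Ww
W/II-1 aff I-1×I-2: ww
W/II-2 un I-1×I-2: Ww
W/II-3 un I-1×I-2: Ww
⇒ W over [I-1,I-2,II-1,II-2,II-3]: 1 consistent

II-2 ∈ {TT Ww, Tt Ww}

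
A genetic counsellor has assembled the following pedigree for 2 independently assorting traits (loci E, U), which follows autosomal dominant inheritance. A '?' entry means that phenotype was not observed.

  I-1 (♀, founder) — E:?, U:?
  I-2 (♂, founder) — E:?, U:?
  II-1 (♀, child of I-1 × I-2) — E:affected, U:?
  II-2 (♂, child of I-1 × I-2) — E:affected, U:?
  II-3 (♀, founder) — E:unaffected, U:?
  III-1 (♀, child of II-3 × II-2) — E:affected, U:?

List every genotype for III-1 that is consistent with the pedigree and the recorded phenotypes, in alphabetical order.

E/I-1 ? ·: ee|Ee|EE
E/I-2 ? ·: ee|Ee|EE
E/II-1 aff I-1×I-2: Ee|EE
E/II-2 aff I-1×I-2: Ee|EE
E/II-3 un ·: ee
E/III-1 aff II-3×II-2: Ee
⇒ E over [I-1,I-2,II-1,II-2,II-3,III-1]: 17 consistent
U/I-1 ? ·: uu|Uu|UU
U/I-2 ? ·: uu|Uu|UU
U/II-1 ? I-1×I-2: uu|Uu|UU
U/II-2 ? I-1×I-2: uu|Uu|UU
U/II-3 ? ·: uu|Uu|UU
U/III-1 ? II-3×II-2: uu|Uu|UU
⇒ U over [I-1,I-2,II-1,II-2,II-3,III-1]: 155 consistent

III-1 ∈ {Ee UU, Ee Uu, Ee uu}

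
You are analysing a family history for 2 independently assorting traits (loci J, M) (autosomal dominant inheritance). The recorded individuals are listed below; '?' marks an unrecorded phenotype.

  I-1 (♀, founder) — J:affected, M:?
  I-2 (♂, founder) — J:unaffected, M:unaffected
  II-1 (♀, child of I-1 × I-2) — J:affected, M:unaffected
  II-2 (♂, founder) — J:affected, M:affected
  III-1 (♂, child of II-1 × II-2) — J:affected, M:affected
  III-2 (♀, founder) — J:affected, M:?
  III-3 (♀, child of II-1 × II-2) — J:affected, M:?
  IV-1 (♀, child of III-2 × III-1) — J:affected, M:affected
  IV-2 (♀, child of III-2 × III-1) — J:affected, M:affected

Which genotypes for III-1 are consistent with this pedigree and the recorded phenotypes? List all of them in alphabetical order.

J/I-1 aff ·: Jj|JJ
J/I-2 un ·: jj
J/II-1 aff I-1×I-2: Jj
J/II-2 aff ·: Jj|JJ
J/III-1 aff II-1×II-2: Jj|JJ
J/III-2 aff ·: Jj|JJ
J/III-3 aff II-1×II-2: Jj|JJ
J/IV-1 aff III-2×III-1: Jj|JJ
J/IV-2 aff III-2×III-1: Jj|JJ
⇒ J over [I-1,I-2,II-1,II-2,III-1,III-2,III-3,IV-1,IV-2]: 104 consistent
M/I-1 ? ·: mm|Mm
M/I-2 un ·: mm
M/II-1 un I-1×I-2: mm
M/II-2 aff ·: Mm|MM
M/III-1 aff II-1×II-2: Mm
M/III-2 ? ·: mm|Mm|MM
M/III-3 ? II-1×II-2: mm|Mm
M/IV-1 aff III-2×III-1: Mm|MM
M/IV-2 aff III-2×III-1: Mm|MM
⇒ M over [I-1,I-2,II-1,II-2,III-1,III-2,III-3,IV-1,IV-2]: 54 consistent

III-1 ∈ {JJ Mm, Jj Mm}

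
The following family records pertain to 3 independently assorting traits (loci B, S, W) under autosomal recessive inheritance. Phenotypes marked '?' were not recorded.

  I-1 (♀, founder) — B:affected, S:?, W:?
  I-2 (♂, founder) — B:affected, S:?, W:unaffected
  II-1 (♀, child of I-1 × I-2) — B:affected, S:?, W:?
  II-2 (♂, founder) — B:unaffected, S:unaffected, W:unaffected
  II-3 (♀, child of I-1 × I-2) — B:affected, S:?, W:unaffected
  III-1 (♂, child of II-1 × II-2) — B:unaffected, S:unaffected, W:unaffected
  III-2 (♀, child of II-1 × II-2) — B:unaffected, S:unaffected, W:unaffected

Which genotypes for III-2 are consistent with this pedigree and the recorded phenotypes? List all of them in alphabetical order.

B/I-1 aff ·: bb
B/I-2 aff ·: bb
B/II-1 aff I-1×I-2: bb
B/II-2 un ·: BB|Bb
B/II-3 aff I-1×I-2: bb
B/III-1 un II-1×II-2: Bb
B/III-2 un II-1×II-2: Bb
⇒ B over [I-1,I-2,II-1,II-2,II-3,III-1,III-2]: 2 consistent
S/I-1 ? ·: SS|Ss|ss
S/I-2 ? ·: SS|Ss|ss
S/II-1 ? I-1×I-2: SS|Ss|ss
S/II-2 un ·: SS|Ss
S/II-3 ? I-1×I-2: SS|Ss|ss
S/III-1 un II-1×II-2: SS|Ss
S/III-2 un II-1×II-2: SS|Ss
⇒ S over [I-1,I-2,II-1,II-2,II-3,III-1,III-2]: 160 consistent
W/I-1 ? ·: WW|Ww|ww
W/I-2 un ·: WW|Ww
W/II-1 ? I-1×I-2: WW|Ww|ww
W/II-2 un ·: WW|Ww
W/II-3 un I-1×I-2: WW|Ww
W/III-1 un II-1×II-2: WW|Ww
W/III-2 un II-1×II-2: WW|Ww
⇒ W over [I-1,I-2,II-1,II-2,II-3,III-1,III-2]: 105 consistent

III-2 ∈ {Bb SS WW, Bb SS Ww, Bb Ss WW, Bb Ss Ww}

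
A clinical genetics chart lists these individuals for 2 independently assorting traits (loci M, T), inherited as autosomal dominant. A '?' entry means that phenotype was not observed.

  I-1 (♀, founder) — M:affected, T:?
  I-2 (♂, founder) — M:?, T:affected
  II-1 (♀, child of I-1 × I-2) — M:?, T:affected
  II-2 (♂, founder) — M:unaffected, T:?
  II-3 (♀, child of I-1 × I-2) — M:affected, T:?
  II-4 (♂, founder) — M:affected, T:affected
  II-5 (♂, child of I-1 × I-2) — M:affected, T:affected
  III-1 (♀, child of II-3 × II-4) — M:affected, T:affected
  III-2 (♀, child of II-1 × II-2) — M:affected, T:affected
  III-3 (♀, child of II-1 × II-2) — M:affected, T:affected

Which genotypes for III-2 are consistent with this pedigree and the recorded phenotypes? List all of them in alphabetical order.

III-2 ∈ {Mm TT, Mm Tt}

M/I-1 aff ·: Mm|MM
M/I-2 ? ·: mm|Mm|MM
M/II-1 ? I-1×I-2: Mm|MM
M/II-2 un ·: mm
M/II-3 aff I-1×I-2: Mm|MM
M/II-4 aff ·: Mm|MM
M/II-5 aff I-1×I-2: Mm|MM
M/III-1 aff II-3×II-4: Mm|MM
M/III-2 aff II-1×II-2: Mm
M/III-3 aff II-1×II-2: Mm
⇒ M over [I-1,I-2,II-1,II-2,II-3,II-4,II-5,III-1,III-2,III-3]: 95 consistent
T/I-1 ? ·: tt|Tt|TT
T/I-2 aff ·: Tt|TT
T/II-1 aff I-1×I-2: Tt|TT
T/II-2 ? ·: tt|Tt|TT
T/II-3 ? I-1×I-2: tt|Tt|TT
T/II-4 aff ·: Tt|TT
T/II-5 aff I-1×I-2: Tt|TT
T/III-1 aff II-3×II-4: Tt|TT
T/III-2 aff II-1×II-2: Tt|TT
T/III-3 aff II-1×II-2: Tt|TT
⇒ T over [I-1,I-2,II-1,II-2,II-3,II-4,II-5,III-1,III-2,III-3]: 798 consistent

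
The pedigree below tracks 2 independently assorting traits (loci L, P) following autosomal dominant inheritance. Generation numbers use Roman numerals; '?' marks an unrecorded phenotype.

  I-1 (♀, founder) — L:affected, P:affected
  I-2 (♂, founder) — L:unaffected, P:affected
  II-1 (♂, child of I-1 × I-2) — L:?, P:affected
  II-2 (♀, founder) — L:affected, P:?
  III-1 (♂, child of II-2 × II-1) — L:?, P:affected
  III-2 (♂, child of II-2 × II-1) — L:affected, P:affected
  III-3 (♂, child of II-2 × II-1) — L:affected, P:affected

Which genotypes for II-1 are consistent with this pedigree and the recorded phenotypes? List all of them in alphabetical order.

II-1 ∈ {Ll PP, Ll Pp, ll PP, ll Pp}

L/I-1 aff ·: Ll|LL
L/I-2 un ·: ll
L/II-1 ? I-1×I-2: ll|Ll
L/II-2 aff ·: Ll|LL
L/III-1 ? II-2×II-1: ll|Ll|LL
L/III-2 aff II-2×II-1: Ll|LL
L/III-3 aff II-2×II-1: Ll|LL
⇒ L over [I-1,I-2,II-1,II-2,III-1,III-2,III-3]: 43 consistent
P/I-1 aff ·: Pp|PP
P/I-2 aff ·: Pp|PP
P/II-1 aff I-1×I-2: Pp|PP
P/II-2 ? ·: pp|Pp|PP
P/III-1 aff II-2×II-1: Pp|PP
P/III-2 aff II-2×II-1: Pp|PP
P/III-3 aff II-2×II-1: Pp|PP
⇒ P over [I-1,I-2,II-1,II-2,III-1,III-2,III-3]: 91 consistent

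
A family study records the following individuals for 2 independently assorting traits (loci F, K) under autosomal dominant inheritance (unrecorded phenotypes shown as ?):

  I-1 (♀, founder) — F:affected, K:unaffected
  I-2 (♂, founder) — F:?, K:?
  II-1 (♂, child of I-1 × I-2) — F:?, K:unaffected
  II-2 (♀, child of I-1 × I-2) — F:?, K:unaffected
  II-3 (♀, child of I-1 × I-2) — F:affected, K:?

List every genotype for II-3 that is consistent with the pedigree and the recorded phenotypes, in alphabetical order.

F/I-1 aff ·: Ff|FF
F/I-2 ? ·: ff|Ff|FF
F/II-1 ? I-1×I-2: ff|Ff|FF
F/II-2 ? I-1×I-2: ff|Ff|FF
F/II-3 aff I-1×I-2: Ff|FF
⇒ F over [I-1,I-2,II-1,II-2,II-3]: 40 consistent
K/I-1 un ·: kk
K/I-2 ? ·: kk|Kk
K/II-1 un I-1×I-2: kk
K/II-2 un I-1×I-2: kk
K/II-3 ? I-1×I-2: kk|Kk
⇒ K over [I-1,I-2,II-1,II-2,II-3]: 3 consistent

II-3 ∈ {FF Kk, FF kk, Ff Kk, Ff kk}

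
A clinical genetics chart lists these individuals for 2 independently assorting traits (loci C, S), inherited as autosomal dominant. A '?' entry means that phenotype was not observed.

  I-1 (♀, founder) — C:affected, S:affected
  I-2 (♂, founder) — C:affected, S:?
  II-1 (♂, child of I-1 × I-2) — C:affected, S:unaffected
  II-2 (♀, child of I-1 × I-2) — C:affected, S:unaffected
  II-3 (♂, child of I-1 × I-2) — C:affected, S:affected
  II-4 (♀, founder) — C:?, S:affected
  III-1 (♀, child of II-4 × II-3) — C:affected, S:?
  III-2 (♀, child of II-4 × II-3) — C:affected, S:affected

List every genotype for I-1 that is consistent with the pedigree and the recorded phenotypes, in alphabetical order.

C/I-1 aff ·: Cc|CC
C/I-2 aff ·: Cc|CC
C/II-1 aff I-1×I-2: Cc|CC
C/II-2 aff I-1×I-2: Cc|CC
C/II-3 aff I-1×I-2: Cc|CC
C/II-4 ? ·: cc|Cc|CC
C/III-1 aff II-4×II-3: Cc|CC
C/III-2 aff II-4×II-3: Cc|CC
⇒ C over [I-1,I-2,II-1,II-2,II-3,II-4,III-1,III-2]: 186 consistent
S/I-1 aff ·: Ss
S/I-2 ? ·: ss|Ss
S/II-1 un I-1×I-2: ss
S/II-2 un I-1×I-2: ss
S/II-3 aff I-1×I-2: Ss|SS
S/II-4 aff ·: Ss|SS
S/III-1 ? II-4×II-3: ss|Ss|SS
S/III-2 aff II-4×II-3: Ss|SS
⇒ S over [I-1,I-2,II-1,II-2,II-3,II-4,III-1,III-2]: 25 consistent

I-1 ∈ {CC Ss, Cc Ss}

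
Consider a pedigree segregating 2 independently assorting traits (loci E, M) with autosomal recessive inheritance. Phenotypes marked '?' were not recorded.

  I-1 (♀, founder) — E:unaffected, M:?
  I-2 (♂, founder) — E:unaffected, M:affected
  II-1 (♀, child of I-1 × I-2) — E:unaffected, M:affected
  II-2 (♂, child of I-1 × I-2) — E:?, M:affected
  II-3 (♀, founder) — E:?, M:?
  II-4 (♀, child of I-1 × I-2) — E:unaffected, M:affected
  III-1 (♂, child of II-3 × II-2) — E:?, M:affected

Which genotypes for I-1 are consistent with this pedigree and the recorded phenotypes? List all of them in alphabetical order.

E/I-1 un ·: EE|Ee
E/I-2 un ·: EE|Ee
E/II-1 un I-1×I-2: EE|Ee
E/II-2 ? I-1×I-2: EE|Ee|ee
E/II-3 ? ·: EE|Ee|ee
E/II-4 un I-1×I-2: EE|Ee
E/III-1 ? II-3×II-2: EE|Ee|ee
⇒ E over [I-1,I-2,II-1,II-2,II-3,II-4,III-1]: 152 consistent
M/I-1 ? ·: Mm|mm
M/I-2 aff ·: mm
M/II-1 aff I-1×I-2: mm
M/II-2 aff I-1×I-2: mm
M/II-3 ? ·: Mm|mm
M/II-4 aff I-1×I-2: mm
M/III-1 aff II-3×II-2: mm
⇒ M over [I-1,I-2,II-1,II-2,II-3,II-4,III-1]: 4 consistent

I-1 ∈ {EE Mm, EE mm, Ee Mm, Ee mm}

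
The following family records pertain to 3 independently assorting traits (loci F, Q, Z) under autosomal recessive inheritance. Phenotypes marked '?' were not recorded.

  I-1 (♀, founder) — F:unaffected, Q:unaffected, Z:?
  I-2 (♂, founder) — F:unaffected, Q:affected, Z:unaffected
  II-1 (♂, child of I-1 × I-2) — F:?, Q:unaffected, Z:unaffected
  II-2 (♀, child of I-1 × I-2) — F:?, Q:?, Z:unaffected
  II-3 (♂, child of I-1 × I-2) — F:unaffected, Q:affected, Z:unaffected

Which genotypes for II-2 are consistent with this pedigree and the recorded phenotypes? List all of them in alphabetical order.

F/I-1 un ·: FF|Ff
F/I-2 un ·: FF|Ff
F/II-1 ? I-1×I-2: FF|Ff|ff
F/II-2 ? I-1×I-2: FF|Ff|ff
F/II-3 un I-1×I-2: FF|Ff
⇒ F over [I-1,I-2,II-1,II-2,II-3]: 35 consistent
Q/I-1 un ·: Qq
Q/I-2 aff ·: qq
Q/II-1 un I-1×I-2: Qq
Q/II-2 ? I-1×I-2: Qq|qq
Q/II-3 aff I-1×I-2: qq
⇒ Q over [I-1,I-2,II-1,II-2,II-3]: 2 consistent
Z/I-1 ? ·: ZZ|Zz|zz
Z/I-2 un ·: ZZ|Zz
Z/II-1 un I-1×I-2: ZZ|Zz
Z/II-2 un I-1×I-2: ZZ|Zz
Z/II-3 un I-1×I-2: ZZ|Zz
⇒ Z over [I-1,I-2,II-1,II-2,II-3]: 27 consistent

II-2 ∈ {FF Qq ZZ, FF Qq Zz, FF qq ZZ, FF qq Zz, Ff Qq ZZ, Ff Qq Zz, Ff qq ZZ, Ff qq Zz, ff Qq ZZ, ff Qq Zz, ff qq ZZ, ff qq Zz}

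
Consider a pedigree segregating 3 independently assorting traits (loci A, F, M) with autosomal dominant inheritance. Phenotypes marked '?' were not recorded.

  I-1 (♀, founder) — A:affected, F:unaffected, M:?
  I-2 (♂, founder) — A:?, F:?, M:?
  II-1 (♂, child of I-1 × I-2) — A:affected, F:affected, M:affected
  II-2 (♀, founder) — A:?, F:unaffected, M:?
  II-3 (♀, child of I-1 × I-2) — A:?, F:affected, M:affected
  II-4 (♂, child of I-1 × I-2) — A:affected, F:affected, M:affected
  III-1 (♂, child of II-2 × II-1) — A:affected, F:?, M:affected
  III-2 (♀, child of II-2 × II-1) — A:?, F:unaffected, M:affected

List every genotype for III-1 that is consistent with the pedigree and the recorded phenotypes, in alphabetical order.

III-1 ∈ {AA Ff MM, AA Ff Mm, AA ff MM, AA ff Mm, Aa Ff MM, Aa Ff Mm, Aa ff MM, Aa ff Mm}

A/I-1 aff ·: Aa|AA
A/I-2 ? ·: aa|Aa|AA
A/II-1 aff I-1×I-2: Aa|AA
A/II-2 ? ·: aa|Aa|AA
A/II-3 ? I-1×I-2: aa|Aa|AA
A/II-4 aff I-1×I-2: Aa|AA
A/III-1 aff II-2×II-1: Aa|AA
A/III-2 ? II-2×II-1: aa|Aa|AA
⇒ A over [I-1,I-2,II-1,II-2,II-3,II-4,III-1,III-2]: 294 consistent
F/I-1 un ·: ff
F/I-2 ? ·: Ff|FF
F/II-1 aff I-1×I-2: Ff
F/II-2 un ·: ff
F/II-3 aff I-1×I-2: Ff
F/II-4 aff I-1×I-2: Ff
F/III-1 ? II-2×II-1: ff|Ff
F/III-2 un II-2×II-1: ff
⇒ F over [I-1,I-2,II-1,II-2,II-3,II-4,III-1,III-2]: 4 consistent
M/I-1 ? ·: mm|Mm|MM
M/I-2 ? ·: mm|Mm|MM
M/II-1 aff I-1×I-2: Mm|MM
M/II-2 ? ·: mm|Mm|MM
M/II-3 aff I-1×I-2: Mm|MM
M/II-4 aff I-1×I-2: Mm|MM
M/III-1 aff II-2×II-1: Mm|MM
M/III-2 aff II-2×II-1: Mm|MM
⇒ M over [I-1,I-2,II-1,II-2,II-3,II-4,III-1,III-2]: 222 consistent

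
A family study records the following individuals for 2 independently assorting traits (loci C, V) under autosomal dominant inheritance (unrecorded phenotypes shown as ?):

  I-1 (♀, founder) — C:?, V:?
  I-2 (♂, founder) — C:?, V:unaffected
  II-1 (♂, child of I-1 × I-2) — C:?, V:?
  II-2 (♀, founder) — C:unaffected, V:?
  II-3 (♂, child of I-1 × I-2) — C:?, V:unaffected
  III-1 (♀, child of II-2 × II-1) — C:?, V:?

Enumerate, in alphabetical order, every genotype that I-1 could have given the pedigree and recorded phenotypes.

C/I-1 ? ·: cc|Cc|CC
C/I-2 ? ·: cc|Cc|CC
C/II-1 ? I-1×I-2: cc|Cc|CC
C/II-2 un ·: cc
C/II-3 ? I-1×I-2: cc|Cc|CC
C/III-1 ? II-2×II-1: cc|Cc
⇒ C over [I-1,I-2,II-1,II-2,II-3,III-1]: 42 consistent
V/I-1 ? ·: vv|Vv
V/I-2 un ·: vv
V/II-1 ? I-1×I-2: vv|Vv
V/II-2 ? ·: vv|Vv|VV
V/II-3 un I-1×I-2: vv
V/III-1 ? II-2×II-1: vv|Vv|VV
⇒ V over [I-1,I-2,II-1,II-2,II-3,III-1]: 15 consistent

I-1 ∈ {CC Vv, CC vv, Cc Vv, Cc vv, cc Vv, cc vv}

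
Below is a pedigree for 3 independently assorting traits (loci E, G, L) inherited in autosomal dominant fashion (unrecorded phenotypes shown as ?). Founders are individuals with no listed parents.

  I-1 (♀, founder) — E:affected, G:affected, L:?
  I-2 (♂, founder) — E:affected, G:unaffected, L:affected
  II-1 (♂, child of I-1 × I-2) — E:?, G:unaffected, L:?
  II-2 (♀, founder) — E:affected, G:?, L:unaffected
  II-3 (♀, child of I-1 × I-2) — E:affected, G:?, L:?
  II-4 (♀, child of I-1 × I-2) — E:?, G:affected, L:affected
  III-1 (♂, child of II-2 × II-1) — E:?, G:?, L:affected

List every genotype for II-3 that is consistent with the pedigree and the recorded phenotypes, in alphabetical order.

II-3 ∈ {EE Gg LL, EE Gg Ll, EE Gg ll, EE gg LL, EE gg Ll, EE gg ll, Ee Gg LL, Ee Gg Ll, Ee Gg ll, Ee gg LL, Ee gg Ll, Ee gg ll}

E/I-1 aff ·: Ee|EE
E/I-2 aff ·: Ee|EE
E/II-1 ? I-1×I-2: ee|Ee|EE
E/II-2 aff ·: Ee|EE
E/II-3 aff I-1×I-2: Ee|EE
E/II-4 ? I-1×I-2: ee|Ee|EE
E/III-1 ? II-2×II-1: ee|Ee|EE
⇒ E over [I-1,I-2,II-1,II-2,II-3,II-4,III-1]: 133 consistent
G/I-1 aff ·: Gg
G/I-2 un ·: gg
G/II-1 un I-1×I-2: gg
G/II-2 ? ·: gg|Gg|GG
G/II-3 ? I-1×I-2: gg|Gg
G/II-4 aff I-1×I-2: Gg
G/III-1 ? II-2×II-1: gg|Gg
⇒ G over [I-1,I-2,II-1,II-2,II-3,II-4,III-1]: 8 consistent
L/I-1 ? ·: ll|Ll|LL
L/I-2 aff ·: Ll|LL
L/II-1 ? I-1×I-2: Ll|LL
L/II-2 un ·: ll
L/II-3 ? I-1×I-2: ll|Ll|LL
L/II-4 aff I-1×I-2: Ll|LL
L/III-1 aff II-2×II-1: Ll
⇒ L over [I-1,I-2,II-1,II-2,II-3,II-4,III-1]: 32 consistent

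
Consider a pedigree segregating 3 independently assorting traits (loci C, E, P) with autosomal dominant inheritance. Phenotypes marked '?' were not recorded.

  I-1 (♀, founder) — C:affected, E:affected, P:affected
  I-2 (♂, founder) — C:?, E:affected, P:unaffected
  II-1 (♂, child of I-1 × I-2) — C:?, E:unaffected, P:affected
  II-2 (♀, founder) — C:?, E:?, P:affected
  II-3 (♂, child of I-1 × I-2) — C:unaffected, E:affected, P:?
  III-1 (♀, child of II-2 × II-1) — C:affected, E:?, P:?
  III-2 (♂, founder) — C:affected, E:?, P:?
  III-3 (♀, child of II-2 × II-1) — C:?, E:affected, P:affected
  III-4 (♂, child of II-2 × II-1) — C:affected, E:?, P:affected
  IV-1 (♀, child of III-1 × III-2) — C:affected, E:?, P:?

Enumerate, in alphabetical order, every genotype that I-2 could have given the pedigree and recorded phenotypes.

C/I-1 aff ·: Cc
C/I-2 ? ·: cc|Cc
C/II-1 ? I-1×I-2: cc|Cc|CC
C/II-2 ? ·: cc|Cc|CC
C/II-3 un I-1×I-2: cc
C/III-1 aff II-2×II-1: Cc|CC
C/III-2 aff ·: Cc|CC
C/III-3 ? II-2×II-1: cc|Cc|CC
C/III-4 aff II-2×II-1: Cc|CC
C/IV-1 aff III-1×III-2: Cc|CC
⇒ C over [I-1,I-2,II-1,II-2,II-3,III-1,III-2,III-3,III-4,IV-1]: 215 consistent
E/I-1 aff ·: Ee
E/I-2 aff ·: Ee
E/II-1 un I-1×I-2: ee
E/II-2 ? ·: Ee|EE
E/II-3 aff I-1×I-2: Ee|EE
E/III-1 ? II-2×II-1: ee|Ee
E/III-2 ? ·: ee|Ee|EE
E/III-3 aff II-2×II-1: Ee
E/III-4 ? II-2×II-1: ee|Ee
E/IV-1 ? III-1×III-2: ee|Ee|EE
⇒ E over [I-1,I-2,II-1,II-2,II-3,III-1,III-2,III-3,III-4,IV-1]: 58 consistent
P/I-1 aff ·: Pp|PP
P/I-2 un ·: pp
P/II-1 aff I-1×I-2: Pp
P/II-2 aff ·: Pp|PP
P/II-3 ? I-1×I-2: pp|Pp
P/III-1 ? II-2×II-1: pp|Pp|PP
P/III-2 ? ·: pp|Pp|PP
P/III-3 aff II-2×II-1: Pp|PP
P/III-4 aff II-2×II-1: Pp|PP
P/IV-1 ? III-1×III-2: pp|Pp|PP
⇒ P over [I-1,I-2,II-1,II-2,II-3,III-1,III-2,III-3,III-4,IV-1]: 312 consistent

I-2 ∈ {Cc Ee pp, cc Ee pp}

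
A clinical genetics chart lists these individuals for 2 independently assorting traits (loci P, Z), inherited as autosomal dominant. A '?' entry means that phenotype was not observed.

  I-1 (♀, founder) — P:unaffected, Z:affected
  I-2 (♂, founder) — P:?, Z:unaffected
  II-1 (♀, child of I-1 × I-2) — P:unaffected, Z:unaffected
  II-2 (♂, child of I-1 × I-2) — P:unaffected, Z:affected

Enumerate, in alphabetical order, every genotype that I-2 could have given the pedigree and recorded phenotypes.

I-2 ∈ {Pp zz, pp zz}

P/I-1 un ·: pp
P/I-2 ? ·: pp|Pp
P/II-1 un I-1×I-2: pp
P/II-2 un I-1×I-2: pp
⇒ P over [I-1,I-2,II-1,II-2]: 2 consistent
Z/I-1 aff ·: Zz
Z/I-2 un ·: zz
Z/II-1 un I-1×I-2: zz
Z/II-2 aff I-1×I-2: Zz
⇒ Z over [I-1,I-2,II-1,II-2]: 1 consistent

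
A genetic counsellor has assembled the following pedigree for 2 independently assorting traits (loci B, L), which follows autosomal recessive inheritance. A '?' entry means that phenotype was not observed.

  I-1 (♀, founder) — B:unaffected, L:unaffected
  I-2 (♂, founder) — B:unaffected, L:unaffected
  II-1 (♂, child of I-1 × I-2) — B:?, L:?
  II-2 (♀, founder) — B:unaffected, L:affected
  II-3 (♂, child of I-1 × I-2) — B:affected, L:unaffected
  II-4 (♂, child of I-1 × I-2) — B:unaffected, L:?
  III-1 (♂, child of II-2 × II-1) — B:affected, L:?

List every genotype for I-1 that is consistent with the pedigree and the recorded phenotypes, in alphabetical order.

B/I-1 un ·: Bb
B/I-2 un ·: Bb
B/II-1 ? I-1×I-2: Bb|bb
B/II-2 un ·: Bb
B/II-3 aff I-1×I-2: bb
B/II-4 un I-1×I-2: BB|Bb
B/III-1 aff II-2×II-1: bb
⇒ B over [I-1,I-2,II-1,II-2,II-3,II-4,III-1]: 4 consistent
L/I-1 un ·: LL|Ll
L/I-2 un ·: LL|Ll
L/II-1 ? I-1×I-2: LL|Ll|ll
L/II-2 aff ·: ll
L/II-3 un I-1×I-2: LL|Ll
L/II-4 ? I-1×I-2: LL|Ll|ll
L/III-1 ? II-2×II-1: Ll|ll
⇒ L over [I-1,I-2,II-1,II-2,II-3,II-4,III-1]: 49 consistent

I-1 ∈ {Bb LL, Bb Ll}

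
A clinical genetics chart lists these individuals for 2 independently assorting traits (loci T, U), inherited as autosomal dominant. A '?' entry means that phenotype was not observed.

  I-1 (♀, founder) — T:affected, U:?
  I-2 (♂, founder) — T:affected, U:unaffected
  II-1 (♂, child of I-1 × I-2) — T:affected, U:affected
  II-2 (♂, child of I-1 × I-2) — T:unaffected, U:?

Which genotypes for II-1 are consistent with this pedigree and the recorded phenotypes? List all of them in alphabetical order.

T/I-1 aff ·: Tt
T/I-2 aff ·: Tt
T/II-1 aff I-1×I-2: Tt|TT
T/II-2 un I-1×I-2: tt
⇒ T over [I-1,I-2,II-1,II-2]: 2 consistent
U/I-1 ? ·: Uu|UU
U/I-2 un ·: uu
U/II-1 aff I-1×I-2: Uu
U/II-2 ? I-1×I-2: uu|Uu
⇒ U over [I-1,I-2,II-1,II-2]: 3 consistent

II-1 ∈ {TT Uu, Tt Uu}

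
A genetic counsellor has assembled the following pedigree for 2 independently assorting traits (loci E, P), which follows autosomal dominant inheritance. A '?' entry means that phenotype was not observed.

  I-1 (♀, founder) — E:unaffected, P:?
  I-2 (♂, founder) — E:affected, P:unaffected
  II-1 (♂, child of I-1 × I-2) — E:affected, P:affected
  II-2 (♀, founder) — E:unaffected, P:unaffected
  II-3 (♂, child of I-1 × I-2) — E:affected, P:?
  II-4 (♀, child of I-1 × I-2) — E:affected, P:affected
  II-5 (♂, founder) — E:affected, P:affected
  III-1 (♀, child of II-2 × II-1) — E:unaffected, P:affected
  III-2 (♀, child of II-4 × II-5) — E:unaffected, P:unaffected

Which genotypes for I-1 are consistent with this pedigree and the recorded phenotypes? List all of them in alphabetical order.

E/I-1 un ·: ee
E/I-2 aff ·: Ee|EE
E/II-1 aff I-1×I-2: Ee
E/II-2 un ·: ee
E/II-3 aff I-1×I-2: Ee
E/II-4 aff I-1×I-2: Ee
E/II-5 aff ·: Ee
E/III-1 un II-2×II-1: ee
E/III-2 un II-4×II-5: ee
⇒ E over [I-1,I-2,II-1,II-2,II-3,II-4,II-5,III-1,III-2]: 2 consistent
P/I-1 ? ·: Pp|PP
P/I-2 un ·: pp
P/II-1 aff I-1×I-2: Pp
P/II-2 un ·: pp
P/II-3 ? I-1×I-2: pp|Pp
P/II-4 aff I-1×I-2: Pp
P/II-5 aff ·: Pp
P/III-1 aff II-2×II-1: Pp
P/III-2 un II-4×II-5: pp
⇒ P over [I-1,I-2,II-1,II-2,II-3,II-4,II-5,III-1,III-2]: 3 consistent

I-1 ∈ {ee PP, ee Pp}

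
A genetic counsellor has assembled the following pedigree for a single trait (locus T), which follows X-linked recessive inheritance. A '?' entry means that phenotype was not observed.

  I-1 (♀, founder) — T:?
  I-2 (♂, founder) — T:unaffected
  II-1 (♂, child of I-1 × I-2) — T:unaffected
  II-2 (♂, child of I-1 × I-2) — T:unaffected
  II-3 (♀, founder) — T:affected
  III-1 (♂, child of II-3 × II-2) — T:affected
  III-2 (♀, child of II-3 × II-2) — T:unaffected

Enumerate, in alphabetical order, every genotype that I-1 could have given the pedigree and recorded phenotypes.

I-1 ∈ {X^TX^T, X^TX^t}

T/I-1 ? ·: X^TX^T|X^TX^t
T/I-2 un ·: X^TY
T/II-1 un I-1×I-2: X^TY
T/II-2 un I-1×I-2: X^TY
T/II-3 aff ·: X^tX^t
T/III-1 aff II-3×II-2: X^tY
T/III-2 un II-3×II-2: X^TX^t
⇒ T over [I-1,I-2,II-1,II-2,II-3,III-1,III-2]: 2 consistent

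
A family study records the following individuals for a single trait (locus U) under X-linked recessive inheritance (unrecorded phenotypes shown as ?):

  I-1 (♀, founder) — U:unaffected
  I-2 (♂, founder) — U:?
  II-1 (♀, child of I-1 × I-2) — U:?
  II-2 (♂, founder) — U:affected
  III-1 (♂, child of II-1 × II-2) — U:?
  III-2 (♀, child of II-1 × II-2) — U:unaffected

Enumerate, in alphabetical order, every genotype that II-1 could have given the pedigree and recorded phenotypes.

U/I-1 un ·: X^UX^U|X^UX^u
U/I-2 ? ·: X^UY|X^uY
U/II-1 ? I-1×I-2: X^UX^U|X^UX^u
U/II-2 aff ·: X^uY
U/III-1 ? II-1×II-2: X^UY|X^uY
U/III-2 un II-1×II-2: X^UX^u
⇒ U over [I-1,I-2,II-1,II-2,III-1,III-2]: 8 consistent

II-1 ∈ {X^UX^U, X^UX^u}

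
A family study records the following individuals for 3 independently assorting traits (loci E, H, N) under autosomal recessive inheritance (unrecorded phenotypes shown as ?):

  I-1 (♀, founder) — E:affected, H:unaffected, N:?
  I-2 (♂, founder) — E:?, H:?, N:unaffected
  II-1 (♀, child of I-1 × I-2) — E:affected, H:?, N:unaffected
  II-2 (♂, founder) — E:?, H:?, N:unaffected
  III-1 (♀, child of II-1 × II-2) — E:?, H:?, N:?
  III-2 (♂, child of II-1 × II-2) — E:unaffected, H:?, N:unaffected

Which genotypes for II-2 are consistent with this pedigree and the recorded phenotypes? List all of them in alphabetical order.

II-2 ∈ {EE HH NN, EE HH Nn, EE Hh NN, EE Hh Nn, EE hh NN, EE hh Nn, Ee HH NN, Ee HH Nn, Ee Hh NN, Ee Hh Nn, Ee hh NN, Ee hh Nn}

E/I-1 aff ·: ee
E/I-2 ? ·: Ee|ee
E/II-1 aff I-1×I-2: ee
E/II-2 ? ·: EE|Ee
E/III-1 ? II-1×II-2: Ee|ee
E/III-2 un II-1×II-2: Ee
⇒ E over [I-1,I-2,II-1,II-2,III-1,III-2]: 6 consistent
H/I-1 un ·: HH|Hh
H/I-2 ? ·: HH|Hh|hh
H/II-1 ? I-1×I-2: HH|Hh|hh
H/II-2 ? ·: HH|Hh|hh
H/III-1 ? II-1×II-2: HH|Hh|hh
H/III-2 ? II-1×II-2: HH|Hh|hh
⇒ H over [I-1,I-2,II-1,II-2,III-1,III-2]: 121 consistent
N/I-1 ? ·: NN|Nn|nn
N/I-2 un ·: NN|Nn
N/II-1 un I-1×I-2: NN|Nn
N/II-2 un ·: NN|Nn
N/III-1 ? II-1×II-2: NN|Nn|nn
N/III-2 un II-1×II-2: NN|Nn
⇒ N over [I-1,I-2,II-1,II-2,III-1,III-2]: 70 consistent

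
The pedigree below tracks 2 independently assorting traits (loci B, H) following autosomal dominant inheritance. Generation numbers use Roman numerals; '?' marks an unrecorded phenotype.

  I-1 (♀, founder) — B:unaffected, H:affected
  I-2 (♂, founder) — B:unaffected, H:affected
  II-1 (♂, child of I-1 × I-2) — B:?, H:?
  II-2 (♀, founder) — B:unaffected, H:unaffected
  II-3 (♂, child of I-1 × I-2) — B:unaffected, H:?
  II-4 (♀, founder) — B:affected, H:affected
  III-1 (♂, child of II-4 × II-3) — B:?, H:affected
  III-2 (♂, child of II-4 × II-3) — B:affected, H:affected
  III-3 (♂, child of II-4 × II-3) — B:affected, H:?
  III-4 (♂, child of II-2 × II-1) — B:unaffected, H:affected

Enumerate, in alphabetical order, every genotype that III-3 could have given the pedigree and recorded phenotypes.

III-3 ∈ {Bb HH, Bb Hh, Bb hh}

B/I-1 un ·: bb
B/I-2 un ·: bb
B/II-1 ? I-1×I-2: bb
B/II-2 un ·: bb
B/II-3 un I-1×I-2: bb
B/II-4 aff ·: Bb|BB
B/III-1 ? II-4×II-3: bb|Bb
B/III-2 aff II-4×II-3: Bb
B/III-3 aff II-4×II-3: Bb
B/III-4 un II-2×II-1: bb
⇒ B over [I-1,I-2,II-1,II-2,II-3,II-4,III-1,III-2,III-3,III-4]: 3 consistent
H/I-1 aff ·: Hh|HH
H/I-2 aff ·: Hh|HH
H/II-1 ? I-1×I-2: Hh|HH
H/II-2 un ·: hh
H/II-3 ? I-1×I-2: hh|Hh|HH
H/II-4 aff ·: Hh|HH
H/III-1 aff II-4×II-3: Hh|HH
H/III-2 aff II-4×II-3: Hh|HH
H/III-3 ? II-4×II-3: hh|Hh|HH
H/III-4 aff II-2×II-1: Hh
⇒ H over [I-1,I-2,II-1,II-2,II-3,II-4,III-1,III-2,III-3,III-4]: 189 consistent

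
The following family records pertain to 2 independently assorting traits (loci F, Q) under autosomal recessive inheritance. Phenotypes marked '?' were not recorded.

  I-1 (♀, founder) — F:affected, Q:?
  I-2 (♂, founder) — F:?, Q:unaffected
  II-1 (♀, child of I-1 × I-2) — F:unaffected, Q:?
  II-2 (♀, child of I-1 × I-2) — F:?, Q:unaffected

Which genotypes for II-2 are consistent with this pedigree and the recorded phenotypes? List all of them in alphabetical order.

F/I-1 aff ·: ff
F/I-2 ? ·: FF|Ff
F/II-1 un I-1×I-2: Ff
F/II-2 ? I-1×I-2: Ff|ff
⇒ F over [I-1,I-2,II-1,II-2]: 3 consistent
Q/I-1 ? ·: QQ|Qq|qq
Q/I-2 un ·: QQ|Qq
Q/II-1 ? I-1×I-2: QQ|Qq|qq
Q/II-2 un I-1×I-2: QQ|Qq
⇒ Q over [I-1,I-2,II-1,II-2]: 18 consistent

II-2 ∈ {Ff QQ, Ff Qq, ff QQ, ff Qq}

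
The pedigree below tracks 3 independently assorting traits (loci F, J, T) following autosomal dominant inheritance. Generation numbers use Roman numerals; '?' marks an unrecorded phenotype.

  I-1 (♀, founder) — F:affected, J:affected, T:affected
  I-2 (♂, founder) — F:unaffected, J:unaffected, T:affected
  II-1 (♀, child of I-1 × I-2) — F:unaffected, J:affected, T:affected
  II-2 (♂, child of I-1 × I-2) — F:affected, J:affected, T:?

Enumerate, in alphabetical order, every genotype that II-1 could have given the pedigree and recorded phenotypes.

II-1 ∈ {ff Jj TT, ff Jj Tt}

F/I-1 aff ·: Ff
F/I-2 un ·: ff
F/II-1 un I-1×I-2: ff
F/II-2 aff I-1×I-2: Ff
⇒ F over [I-1,I-2,II-1,II-2]: 1 consistent
J/I-1 aff ·: Jj|JJ
J/I-2 un ·: jj
J/II-1 aff I-1×I-2: Jj
J/II-2 aff I-1×I-2: Jj
⇒ J over [I-1,I-2,II-1,II-2]: 2 consistent
T/I-1 aff ·: Tt|TT
T/I-2 aff ·: Tt|TT
T/II-1 aff I-1×I-2: Tt|TT
T/II-2 ? I-1×I-2: tt|Tt|TT
⇒ T over [I-1,I-2,II-1,II-2]: 15 consistent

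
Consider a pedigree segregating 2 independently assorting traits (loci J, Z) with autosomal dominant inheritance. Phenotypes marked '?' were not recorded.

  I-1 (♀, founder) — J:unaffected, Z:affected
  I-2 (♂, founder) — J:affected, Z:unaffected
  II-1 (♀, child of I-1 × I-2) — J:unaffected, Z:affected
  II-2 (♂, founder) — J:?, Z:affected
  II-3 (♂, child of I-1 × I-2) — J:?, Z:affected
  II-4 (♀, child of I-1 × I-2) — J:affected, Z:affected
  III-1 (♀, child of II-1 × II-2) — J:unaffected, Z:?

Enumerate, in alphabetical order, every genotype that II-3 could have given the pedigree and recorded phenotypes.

II-3 ∈ {Jj Zz, jj Zz}

J/I-1 un ·: jj
J/I-2 aff ·: Jj
J/II-1 un I-1×I-2: jj
J/II-2 ? ·: jj|Jj
J/II-3 ? I-1×I-2: jj|Jj
J/II-4 aff I-1×I-2: Jj
J/III-1 un II-1×II-2: jj
⇒ J over [I-1,I-2,II-1,II-2,II-3,II-4,III-1]: 4 consistent
Z/I-1 aff ·: Zz|ZZ
Z/I-2 un ·: zz
Z/II-1 aff I-1×I-2: Zz
Z/II-2 aff ·: Zz|ZZ
Z/II-3 aff I-1×I-2: Zz
Z/II-4 aff I-1×I-2: Zz
Z/III-1 ? II-1×II-2: zz|Zz|ZZ
⇒ Z over [I-1,I-2,II-1,II-2,II-3,II-4,III-1]: 10 consistent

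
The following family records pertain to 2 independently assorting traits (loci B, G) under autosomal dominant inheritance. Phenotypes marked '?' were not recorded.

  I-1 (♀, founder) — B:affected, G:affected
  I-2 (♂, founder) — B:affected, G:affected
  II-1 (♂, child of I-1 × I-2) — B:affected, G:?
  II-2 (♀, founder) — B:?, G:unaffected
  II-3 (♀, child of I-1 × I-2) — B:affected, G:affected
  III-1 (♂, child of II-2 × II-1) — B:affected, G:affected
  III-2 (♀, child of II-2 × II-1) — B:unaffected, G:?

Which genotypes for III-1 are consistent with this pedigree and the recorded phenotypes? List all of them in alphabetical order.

B/I-1 aff ·: Bb|BB
B/I-2 aff ·: Bb|BB
B/II-1 aff I-1×I-2: Bb
B/II-2 ? ·: bb|Bb
B/II-3 aff I-1×I-2: Bb|BB
B/III-1 aff II-2×II-1: Bb|BB
B/III-2 un II-2×II-1: bb
⇒ B over [I-1,I-2,II-1,II-2,II-3,III-1,III-2]: 18 consistent
G/I-1 aff ·: Gg|GG
G/I-2 aff ·: Gg|GG
G/II-1 ? I-1×I-2: Gg|GG
G/II-2 un ·: gg
G/II-3 aff I-1×I-2: Gg|GG
G/III-1 aff II-2×II-1: Gg
G/III-2 ? II-2×II-1: gg|Gg
⇒ G over [I-1,I-2,II-1,II-2,II-3,III-1,III-2]: 19 consistent

III-1 ∈ {BB Gg, Bb Gg}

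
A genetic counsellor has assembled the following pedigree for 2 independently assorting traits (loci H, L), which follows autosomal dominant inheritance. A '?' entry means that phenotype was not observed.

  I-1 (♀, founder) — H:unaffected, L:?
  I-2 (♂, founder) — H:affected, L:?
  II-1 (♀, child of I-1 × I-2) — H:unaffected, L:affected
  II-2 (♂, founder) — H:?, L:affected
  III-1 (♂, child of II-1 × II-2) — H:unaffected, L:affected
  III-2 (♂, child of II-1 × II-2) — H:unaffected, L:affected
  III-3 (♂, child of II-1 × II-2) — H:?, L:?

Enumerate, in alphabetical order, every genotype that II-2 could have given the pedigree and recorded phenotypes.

II-2 ∈ {Hh LL, Hh Ll, hh LL, hh Ll}

H/I-1 un ·: hh
H/I-2 aff ·: Hh
H/II-1 un I-1×I-2: hh
H/II-2 ? ·: hh|Hh
H/III-1 un II-1×II-2: hh
H/III-2 un II-1×II-2: hh
H/III-3 ? II-1×II-2: hh|Hh
⇒ H over [I-1,I-2,II-1,II-2,III-1,III-2,III-3]: 3 consistent
L/I-1 ? ·: ll|Ll|LL
L/I-2 ? ·: ll|Ll|LL
L/II-1 aff I-1×I-2: Ll|LL
L/II-2 aff ·: Ll|LL
L/III-1 aff II-1×II-2: Ll|LL
L/III-2 aff II-1×II-2: Ll|LL
L/III-3 ? II-1×II-2: ll|Ll|LL
⇒ L over [I-1,I-2,II-1,II-2,III-1,III-2,III-3]: 176 consistent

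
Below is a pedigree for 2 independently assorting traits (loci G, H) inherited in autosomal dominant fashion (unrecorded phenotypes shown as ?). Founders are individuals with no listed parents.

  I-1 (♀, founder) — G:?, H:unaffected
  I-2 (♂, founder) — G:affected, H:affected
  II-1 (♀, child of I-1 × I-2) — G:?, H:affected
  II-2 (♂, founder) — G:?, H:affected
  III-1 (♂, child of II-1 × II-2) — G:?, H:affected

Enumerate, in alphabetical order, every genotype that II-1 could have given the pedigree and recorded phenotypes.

G/I-1 ? ·: gg|Gg|GG
G/I-2 aff ·: Gg|GG
G/II-1 ? I-1×I-2: gg|Gg|GG
G/II-2 ? ·: gg|Gg|GG
G/III-1 ? II-1×II-2: gg|Gg|GG
⇒ G over [I-1,I-2,II-1,II-2,III-1]: 59 consistent
H/I-1 un ·: hh
H/I-2 aff ·: Hh|HH
H/II-1 aff I-1×I-2: Hh
H/II-2 aff ·: Hh|HH
H/III-1 aff II-1×II-2: Hh|HH
⇒ H over [I-1,I-2,II-1,II-2,III-1]: 8 consistent

II-1 ∈ {GG Hh, Gg Hh, gg Hh}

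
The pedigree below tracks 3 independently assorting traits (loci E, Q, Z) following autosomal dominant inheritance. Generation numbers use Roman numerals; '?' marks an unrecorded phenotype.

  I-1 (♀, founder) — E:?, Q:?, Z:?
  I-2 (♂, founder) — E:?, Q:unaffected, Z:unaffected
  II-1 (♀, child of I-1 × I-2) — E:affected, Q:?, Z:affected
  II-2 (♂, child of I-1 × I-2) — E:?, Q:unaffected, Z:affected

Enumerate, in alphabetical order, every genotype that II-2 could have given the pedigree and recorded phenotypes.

II-2 ∈ {EE qq Zz, Ee qq Zz, ee qq Zz}

E/I-1 ? ·: ee|Ee|EE
E/I-2 ? ·: ee|Ee|EE
E/II-1 aff I-1×I-2: Ee|EE
E/II-2 ? I-1×I-2: ee|Ee|EE
⇒ E over [I-1,I-2,II-1,II-2]: 21 consistent
Q/I-1 ? ·: qq|Qq
Q/I-2 un ·: qq
Q/II-1 ? I-1×I-2: qq|Qq
Q/II-2 un I-1×I-2: qq
⇒ Q over [I-1,I-2,II-1,II-2]: 3 consistent
Z/I-1 ? ·: Zz|ZZ
Z/I-2 un ·: zz
Z/II-1 aff I-1×I-2: Zz
Z/II-2 aff I-1×I-2: Zz
⇒ Z over [I-1,I-2,II-1,II-2]: 2 consistent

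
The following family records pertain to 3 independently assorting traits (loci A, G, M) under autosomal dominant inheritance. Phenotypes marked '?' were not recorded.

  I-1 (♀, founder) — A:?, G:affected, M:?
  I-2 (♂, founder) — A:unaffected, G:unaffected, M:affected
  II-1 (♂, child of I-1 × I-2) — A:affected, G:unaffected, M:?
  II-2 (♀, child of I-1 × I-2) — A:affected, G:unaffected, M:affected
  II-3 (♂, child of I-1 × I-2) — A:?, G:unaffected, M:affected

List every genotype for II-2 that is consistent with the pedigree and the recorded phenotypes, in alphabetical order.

A/I-1 ? ·: Aa|AA
A/I-2 un ·: aa
A/II-1 aff I-1×I-2: Aa
A/II-2 aff I-1×I-2: Aa
A/II-3 ? I-1×I-2: aa|Aa
⇒ A over [I-1,I-2,II-1,II-2,II-3]: 3 consistent
G/I-1 aff ·: Gg
G/I-2 un ·: gg
G/II-1 un I-1×I-2: gg
G/II-2 un I-1×I-2: gg
G/II-3 un I-1×I-2: gg
⇒ G over [I-1,I-2,II-1,II-2,II-3]: 1 consistent
M/I-1 ? ·: mm|Mm|MM
M/I-2 aff ·: Mm|MM
M/II-1 ? I-1×I-2: mm|Mm|MM
M/II-2 aff I-1×I-2: Mm|MM
M/II-3 aff I-1×I-2: Mm|MM
⇒ M over [I-1,I-2,II-1,II-2,II-3]: 32 consistent

II-2 ∈ {Aa gg MM, Aa gg Mm}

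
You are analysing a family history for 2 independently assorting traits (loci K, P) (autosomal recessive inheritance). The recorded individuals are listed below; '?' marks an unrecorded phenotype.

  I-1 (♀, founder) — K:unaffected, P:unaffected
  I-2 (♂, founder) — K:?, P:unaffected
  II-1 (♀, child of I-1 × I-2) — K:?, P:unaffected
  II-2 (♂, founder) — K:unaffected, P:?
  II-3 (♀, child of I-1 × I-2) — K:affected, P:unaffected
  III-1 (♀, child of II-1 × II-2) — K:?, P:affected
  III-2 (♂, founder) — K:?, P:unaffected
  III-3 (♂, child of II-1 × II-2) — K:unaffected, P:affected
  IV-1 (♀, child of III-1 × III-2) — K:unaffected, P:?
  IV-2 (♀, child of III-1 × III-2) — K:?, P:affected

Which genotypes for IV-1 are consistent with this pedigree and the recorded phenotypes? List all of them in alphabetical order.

IV-1 ∈ {KK Pp, KK pp, Kk Pp, Kk pp}

K/I-1 un ·: Kk
K/I-2 ? ·: Kk|kk
K/II-1 ? I-1×I-2: KK|Kk|kk
K/II-2 un ·: KK|Kk
K/II-3 aff I-1×I-2: kk
K/III-1 ? II-1×II-2: KK|Kk|kk
K/III-2 ? ·: KK|Kk|kk
K/III-3 un II-1×II-2: KK|Kk
K/IV-1 un III-1×III-2: KK|Kk
K/IV-2 ? III-1×III-2: KK|Kk|kk
⇒ K over [I-1,I-2,II-1,II-2,II-3,III-1,III-2,III-3,IV-1,IV-2]: 252 consistent
P/I-1 un ·: PP|Pp
P/I-2 un ·: PP|Pp
P/II-1 un I-1×I-2: Pp
P/II-2 ? ·: Pp|pp
P/II-3 un I-1×I-2: PP|Pp
P/III-1 aff II-1×II-2: pp
P/III-2 un ·: Pp
P/III-3 aff II-1×II-2: pp
P/IV-1 ? III-1×III-2: Pp|pp
P/IV-2 aff III-1×III-2: pp
⇒ P over [I-1,I-2,II-1,II-2,II-3,III-1,III-2,III-3,IV-1,IV-2]: 24 consistent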